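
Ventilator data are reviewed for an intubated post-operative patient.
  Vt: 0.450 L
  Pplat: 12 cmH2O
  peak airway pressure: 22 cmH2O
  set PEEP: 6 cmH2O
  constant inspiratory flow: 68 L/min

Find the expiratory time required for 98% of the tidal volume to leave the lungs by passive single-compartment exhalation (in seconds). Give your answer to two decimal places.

Flow: 68 L/min ÷ 60 = 1.1333 L/s.
R = (PIP − Pplat)/V̇ = (22 − 12) / 1.1333 = 10.0/1.1333 = 8.824 cmH2O·s/L.
C = Vt/(Pplat − PEEP) = 450.0 / (12 − 6) = 450.0/6.0 = 75.0 mL/cmH2O.
τ = R × C = 8.824 × 0.075 L/cmH2O = 0.6618 s.
t = −τ·ln(1 − 0.98) = −0.6618·ln(0.02) = 2.589 s.

2.59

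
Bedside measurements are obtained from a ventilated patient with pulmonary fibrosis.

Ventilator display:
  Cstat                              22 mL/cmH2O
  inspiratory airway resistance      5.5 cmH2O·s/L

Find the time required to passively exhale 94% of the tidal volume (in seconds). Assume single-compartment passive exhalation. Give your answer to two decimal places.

0.34

τ = R × C = 5.5 × 22 mL/cmH2O = 5.5 × 0.022 L/cmH2O = 0.121 s.
Exhaled fraction f = 1 − e^(−t/τ) → t = −τ·ln(1 − f) = −0.121·ln(0.06) = 0.3404 s.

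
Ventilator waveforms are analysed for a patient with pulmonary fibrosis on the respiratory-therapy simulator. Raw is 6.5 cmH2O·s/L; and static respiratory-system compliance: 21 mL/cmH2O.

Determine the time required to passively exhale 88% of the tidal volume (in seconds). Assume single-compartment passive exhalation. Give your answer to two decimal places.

0.29

τ = R × C = 6.5 × 21 mL/cmH2O = 6.5 × 0.021 L/cmH2O = 0.1365 s.
Exhaled fraction f = 1 − e^(−t/τ) → t = −τ·ln(1 − f) = −0.1365·ln(0.12) = 0.2894 s.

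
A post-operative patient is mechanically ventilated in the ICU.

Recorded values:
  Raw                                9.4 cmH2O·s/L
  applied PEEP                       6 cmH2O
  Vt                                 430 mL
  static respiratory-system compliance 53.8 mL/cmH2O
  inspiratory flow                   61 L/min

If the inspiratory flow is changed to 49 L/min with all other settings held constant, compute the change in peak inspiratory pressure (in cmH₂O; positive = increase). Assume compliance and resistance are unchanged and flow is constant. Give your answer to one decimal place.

-1.9

Flow: 61 L/min ÷ 60 = 1.0167 L/s.
New flow: 49 L/min ÷ 60 = 0.8167 L/s.
PIP = Vt/C + R·V̇ + PEEP (constant-flow equation of motion).
Only the resistive term changes: ΔPIP = R × ΔV̇ = 9.4 × (0.8167 − 1.0167) = 9.4 × -0.2 = -1.88 cmH2O.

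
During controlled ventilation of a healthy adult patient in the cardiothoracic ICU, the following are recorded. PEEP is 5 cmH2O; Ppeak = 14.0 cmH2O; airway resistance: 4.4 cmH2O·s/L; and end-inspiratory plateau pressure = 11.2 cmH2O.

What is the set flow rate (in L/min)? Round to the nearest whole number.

flow = (PIP − Pplat) / Raw = (14.0 − 11.2) / 4.4 = 0.6364 L/s × 60 = 38.184 L/min.

38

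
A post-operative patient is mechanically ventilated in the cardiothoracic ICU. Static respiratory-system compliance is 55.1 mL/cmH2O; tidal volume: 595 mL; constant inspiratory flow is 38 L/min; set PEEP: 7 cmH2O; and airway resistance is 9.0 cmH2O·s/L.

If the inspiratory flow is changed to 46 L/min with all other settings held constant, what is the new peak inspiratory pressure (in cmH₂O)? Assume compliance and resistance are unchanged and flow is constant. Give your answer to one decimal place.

24.7

Flow: 38 L/min ÷ 60 = 0.6333 L/s.
New flow: 46 L/min ÷ 60 = 0.7667 L/s.
PIP = Vt/C + R·V̇ + PEEP (constant-flow equation of motion).
Only the resistive term changes: ΔPIP = R × ΔV̇ = 9.0 × (0.7667 − 0.6333) = 9.0 × 0.1334 = 1.201 cmH2O.
Original PIP = 595/55.1 + 9.0×0.6333 + 7 = 23.498 cmH2O; new PIP = 23.498 + (1.201) = 24.699 cmH2O.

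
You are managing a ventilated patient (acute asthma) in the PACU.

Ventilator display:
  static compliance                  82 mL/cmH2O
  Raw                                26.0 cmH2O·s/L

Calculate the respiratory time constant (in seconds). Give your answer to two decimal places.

2.13

τ = R × C = 26.0 × 82 mL/cmH2O = 26.0 × 0.082 L/cmH2O = 2.132 s.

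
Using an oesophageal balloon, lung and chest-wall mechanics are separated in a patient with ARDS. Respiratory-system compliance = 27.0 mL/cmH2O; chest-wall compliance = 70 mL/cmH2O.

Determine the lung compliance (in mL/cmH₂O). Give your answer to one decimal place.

1/CL = 1/Crs − 1/Ccw.
1/CL = 1/27.0 − 1/70 = 0.02275.
CL = 43.956 mL/cmH2O.

44.0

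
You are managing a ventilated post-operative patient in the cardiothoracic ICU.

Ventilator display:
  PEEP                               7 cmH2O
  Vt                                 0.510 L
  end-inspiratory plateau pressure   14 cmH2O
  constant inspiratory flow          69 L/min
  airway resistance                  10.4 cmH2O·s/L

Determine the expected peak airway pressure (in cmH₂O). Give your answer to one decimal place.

Flow: 69 L/min ÷ 60 = 1.15 L/s.
PIP = Pplat + Raw × flow = 14 + 10.4 × 1.15 = 14 + 11.96 = 25.96 cmH2O.

26.0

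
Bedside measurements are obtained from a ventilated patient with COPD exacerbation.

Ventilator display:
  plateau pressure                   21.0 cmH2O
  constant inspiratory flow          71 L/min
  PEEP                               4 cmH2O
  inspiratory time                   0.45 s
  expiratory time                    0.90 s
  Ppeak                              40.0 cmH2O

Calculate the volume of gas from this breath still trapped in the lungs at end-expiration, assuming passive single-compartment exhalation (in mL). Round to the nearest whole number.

89

Flow: 71 L/min ÷ 60 = 1.1833 L/s.
Vt = flow × Ti = 1.1833 L/s × 0.45 s × 1000 mL/L = 532.49 mL.
R = (PIP − Pplat)/V̇ = (40.0 − 21.0) / 1.1833 = 19.0/1.1833 = 16.057 cmH2O·s/L.
C = Vt/(Pplat − PEEP) = 532.49 / (21.0 − 4) = 532.49/17.0 = 31.323 mL/cmH2O.
τ = R × C = 16.057 × 0.03132 L/cmH2O = 0.5029 s.
Fraction remaining = e^(−Te/τ) = e^(−0.90/0.5029) = 0.167.
Trapped volume = 532.49 × 0.167 = 88.926 mL.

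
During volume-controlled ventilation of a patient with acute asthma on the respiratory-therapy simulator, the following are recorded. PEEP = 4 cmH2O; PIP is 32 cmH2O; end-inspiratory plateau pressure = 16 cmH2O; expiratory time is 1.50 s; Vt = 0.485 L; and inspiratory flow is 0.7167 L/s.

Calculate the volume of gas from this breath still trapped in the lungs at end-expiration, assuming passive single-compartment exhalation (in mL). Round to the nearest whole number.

92

R = (PIP − Pplat)/V̇ = (32 − 16) / 0.7167 = 16.0/0.7167 = 22.325 cmH2O·s/L.
C = Vt/(Pplat − PEEP) = 485.0 / (16 − 4) = 485.0/12.0 = 40.417 mL/cmH2O.
τ = R × C = 22.325 × 0.04042 L/cmH2O = 0.9024 s.
Fraction remaining = e^(−Te/τ) = e^(−1.50/0.9024) = 0.1897.
Trapped volume = 485.0 × 0.1897 = 92.005 mL.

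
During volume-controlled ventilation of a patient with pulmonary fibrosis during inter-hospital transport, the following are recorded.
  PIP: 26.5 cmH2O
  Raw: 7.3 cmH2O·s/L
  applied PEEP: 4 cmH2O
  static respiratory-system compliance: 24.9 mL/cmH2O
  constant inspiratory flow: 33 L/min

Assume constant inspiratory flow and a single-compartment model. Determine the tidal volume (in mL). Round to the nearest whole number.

Flow: 33 L/min ÷ 60 = 0.55 L/s.
Equation of motion (constant flow): PIP = Vt/C + R·V̇ + PEEP.
Vt/C = PIP − R·V̇ − PEEP = 26.5 − 4.015 − 4 = 18.485 cmH2O.
Vt = C × 18.485 = 24.9 × 18.485 = 460.28 mL.

460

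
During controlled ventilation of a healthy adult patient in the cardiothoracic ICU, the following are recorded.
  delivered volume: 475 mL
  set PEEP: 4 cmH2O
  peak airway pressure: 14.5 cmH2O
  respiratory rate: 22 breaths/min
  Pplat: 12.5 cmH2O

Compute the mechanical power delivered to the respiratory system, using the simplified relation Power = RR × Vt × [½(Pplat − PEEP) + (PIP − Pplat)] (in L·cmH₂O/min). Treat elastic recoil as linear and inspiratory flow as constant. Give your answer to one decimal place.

65.3

Per-breath work = Vt × [½(Pplat−PEEP) + (PIP−Pplat)] = 0.475 × [0.5×8.5 + 2.0] = 0.475 × 6.25 = 2.969 L·cmH2O.
Power = 22 × 2.969 = 65.318 L·cmH2O/min.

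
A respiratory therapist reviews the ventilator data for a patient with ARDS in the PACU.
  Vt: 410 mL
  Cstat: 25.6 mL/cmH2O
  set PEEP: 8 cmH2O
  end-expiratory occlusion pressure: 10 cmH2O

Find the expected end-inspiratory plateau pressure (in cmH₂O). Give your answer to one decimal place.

26.0

End-expiratory occlusion gives total PEEP = 10 cmH2O (intrinsic PEEP = 10 − 8 = 2). Use total PEEP for the elastic gradient.
Pplat = PEEPtotal + Vt / Cstat = 10 + 410 / 25.6 = 10 + 16.016 = 26.016 cmH2O.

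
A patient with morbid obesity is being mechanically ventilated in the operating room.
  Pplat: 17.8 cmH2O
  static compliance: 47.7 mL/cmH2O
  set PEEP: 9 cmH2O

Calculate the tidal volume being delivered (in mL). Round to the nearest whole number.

420

Vt = Cstat × (Pplat − PEEP) = 47.7 × (17.8 − 9) = 47.7 × 8.8 = 419.76 mL.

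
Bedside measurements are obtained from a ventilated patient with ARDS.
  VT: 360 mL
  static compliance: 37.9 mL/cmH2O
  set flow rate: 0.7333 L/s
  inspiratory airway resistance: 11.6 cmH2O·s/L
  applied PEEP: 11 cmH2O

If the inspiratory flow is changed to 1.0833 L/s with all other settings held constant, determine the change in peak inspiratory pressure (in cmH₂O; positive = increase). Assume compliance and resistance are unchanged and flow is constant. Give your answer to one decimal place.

4.1

PIP = Vt/C + R·V̇ + PEEP (constant-flow equation of motion).
Only the resistive term changes: ΔPIP = R × ΔV̇ = 11.6 × (1.0833 − 0.7333) = 11.6 × 0.35 = 4.06 cmH2O.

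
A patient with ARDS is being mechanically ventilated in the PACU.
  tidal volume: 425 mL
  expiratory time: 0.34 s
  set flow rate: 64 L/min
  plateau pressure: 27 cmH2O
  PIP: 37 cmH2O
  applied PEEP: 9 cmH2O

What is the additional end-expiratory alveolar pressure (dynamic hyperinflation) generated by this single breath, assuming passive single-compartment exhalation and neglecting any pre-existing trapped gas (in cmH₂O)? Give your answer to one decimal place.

Flow: 64 L/min ÷ 60 = 1.0667 L/s.
R = (PIP − Pplat)/V̇ = (37 − 27) / 1.0667 = 10.0/1.0667 = 9.375 cmH2O·s/L.
C = Vt/(Pplat − PEEP) = 425.0 / (27 − 9) = 425.0/18.0 = 23.611 mL/cmH2O.
τ = R × C = 9.375 × 0.02361 L/cmH2O = 0.2213 s.
Fraction remaining = e^(−Te/τ) = e^(−0.34/0.2213) = 0.2152; trapped volume = 425.0 × 0.2152 = 91.46 mL.
Additional alveolar pressure from trapping ≈ V_trapped / C = 91.46 / 23.611 = 3.874 cmH2O.

3.9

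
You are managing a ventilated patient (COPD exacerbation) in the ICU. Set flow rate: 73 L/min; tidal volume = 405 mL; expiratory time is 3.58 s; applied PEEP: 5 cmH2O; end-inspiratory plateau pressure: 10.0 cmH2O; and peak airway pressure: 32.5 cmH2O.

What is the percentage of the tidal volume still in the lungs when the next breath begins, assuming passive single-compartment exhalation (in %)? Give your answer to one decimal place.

Flow: 73 L/min ÷ 60 = 1.2167 L/s.
R = (PIP − Pplat)/V̇ = (32.5 − 10.0) / 1.2167 = 22.5/1.2167 = 18.493 cmH2O·s/L.
C = Vt/(Pplat − PEEP) = 405.0 / (10.0 − 5) = 405.0/5.0 = 81.0 mL/cmH2O.
τ = R × C = 18.493 × 0.081 L/cmH2O = 1.498 s.
Fraction remaining at end-expiration = e^(−Te/τ) = e^(−3.58/1.498) = 0.09164 → 9.164%.

9.2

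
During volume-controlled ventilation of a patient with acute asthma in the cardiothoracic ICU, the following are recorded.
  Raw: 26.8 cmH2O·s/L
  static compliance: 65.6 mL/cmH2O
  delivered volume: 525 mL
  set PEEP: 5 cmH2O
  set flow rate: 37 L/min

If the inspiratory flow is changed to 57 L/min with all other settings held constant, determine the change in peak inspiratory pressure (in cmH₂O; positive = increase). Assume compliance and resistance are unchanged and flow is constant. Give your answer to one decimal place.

Flow: 37 L/min ÷ 60 = 0.6167 L/s.
New flow: 57 L/min ÷ 60 = 0.95 L/s.
PIP = Vt/C + R·V̇ + PEEP (constant-flow equation of motion).
Only the resistive term changes: ΔPIP = R × ΔV̇ = 26.8 × (0.95 − 0.6167) = 26.8 × 0.3333 = 8.932 cmH2O.

8.9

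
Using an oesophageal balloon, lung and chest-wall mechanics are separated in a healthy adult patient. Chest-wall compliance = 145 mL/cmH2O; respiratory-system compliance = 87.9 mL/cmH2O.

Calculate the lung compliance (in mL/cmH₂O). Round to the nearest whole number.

1/CL = 1/Crs − 1/Ccw.
1/CL = 1/87.9 − 1/145 = 0.00448.
CL = 223.21 mL/cmH2O.

223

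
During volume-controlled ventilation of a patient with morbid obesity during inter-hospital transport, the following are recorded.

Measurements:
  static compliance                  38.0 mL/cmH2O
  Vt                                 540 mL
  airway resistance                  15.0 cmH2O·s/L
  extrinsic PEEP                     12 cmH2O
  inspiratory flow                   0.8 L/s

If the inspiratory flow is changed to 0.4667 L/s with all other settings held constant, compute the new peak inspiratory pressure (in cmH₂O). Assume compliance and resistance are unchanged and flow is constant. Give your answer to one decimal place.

33.2

PIP = Vt/C + R·V̇ + PEEP (constant-flow equation of motion).
Only the resistive term changes: ΔPIP = R × ΔV̇ = 15.0 × (0.4667 − 0.8) = 15.0 × -0.3333 = -5.0 cmH2O.
Original PIP = 540/38.0 + 15.0×0.8 + 12 = 38.211 cmH2O; new PIP = 38.211 + (-5.0) = 33.211 cmH2O.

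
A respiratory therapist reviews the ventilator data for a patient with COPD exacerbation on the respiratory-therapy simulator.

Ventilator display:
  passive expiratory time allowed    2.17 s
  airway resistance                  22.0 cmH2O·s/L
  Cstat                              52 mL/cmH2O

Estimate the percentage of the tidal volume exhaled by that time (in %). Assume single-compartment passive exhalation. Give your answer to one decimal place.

85.0

τ = R × C = 22.0 × 52 mL/cmH2O = 22.0 × 0.052 L/cmH2O = 1.144 s.
Passive exhalation: V(t)/V₀ = e^(−t/τ) = e^(−2.17/1.144) = 0.15.
Fraction exhaled = 1 − 0.15 = 0.85 → 85.0%.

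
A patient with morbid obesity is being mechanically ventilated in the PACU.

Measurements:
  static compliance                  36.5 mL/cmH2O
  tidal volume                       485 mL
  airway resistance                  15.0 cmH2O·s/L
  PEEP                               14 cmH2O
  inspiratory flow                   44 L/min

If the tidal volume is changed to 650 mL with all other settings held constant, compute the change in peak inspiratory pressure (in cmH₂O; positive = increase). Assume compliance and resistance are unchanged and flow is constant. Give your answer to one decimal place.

PIP = Vt/C + R·V̇ + PEEP (constant-flow equation of motion).
Only the elastic term changes: ΔPIP = ΔVt / C = (650 − 485) / 36.5 = 4.521 cmH2O.

4.5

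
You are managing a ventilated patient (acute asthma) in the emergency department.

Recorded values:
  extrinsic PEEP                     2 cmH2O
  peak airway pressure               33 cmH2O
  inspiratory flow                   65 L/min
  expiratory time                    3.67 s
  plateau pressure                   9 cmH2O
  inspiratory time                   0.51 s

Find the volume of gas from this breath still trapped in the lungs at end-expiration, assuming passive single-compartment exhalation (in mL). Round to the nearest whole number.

Flow: 65 L/min ÷ 60 = 1.0833 L/s.
Vt = flow × Ti = 1.0833 L/s × 0.51 s × 1000 mL/L = 552.48 mL.
R = (PIP − Pplat)/V̇ = (33 − 9) / 1.0833 = 24.0/1.0833 = 22.155 cmH2O·s/L.
C = Vt/(Pplat − PEEP) = 552.48 / (9 − 2) = 552.48/7.0 = 78.926 mL/cmH2O.
τ = R × C = 22.155 × 0.07893 L/cmH2O = 1.749 s.
Fraction remaining = e^(−Te/τ) = e^(−3.67/1.749) = 0.1227.
Trapped volume = 552.48 × 0.1227 = 67.789 mL.

68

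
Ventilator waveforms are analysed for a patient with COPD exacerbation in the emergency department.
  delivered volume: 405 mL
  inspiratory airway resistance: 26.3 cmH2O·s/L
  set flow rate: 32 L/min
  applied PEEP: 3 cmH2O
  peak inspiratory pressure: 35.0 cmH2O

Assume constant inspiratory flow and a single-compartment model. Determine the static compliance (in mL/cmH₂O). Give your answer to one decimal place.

22.5

Flow: 32 L/min ÷ 60 = 0.5333 L/s.
Equation of motion (constant flow): PIP = Vt/C + R·V̇ + PEEP.
Vt/C = PIP − R·V̇ − PEEP = 35.0 − 26.3×0.5333 − 3 = 35.0 − 14.026 − 3 = 17.974 cmH2O.
C = Vt / 17.974 = 405 / 17.974 = 22.533 mL/cmH2O.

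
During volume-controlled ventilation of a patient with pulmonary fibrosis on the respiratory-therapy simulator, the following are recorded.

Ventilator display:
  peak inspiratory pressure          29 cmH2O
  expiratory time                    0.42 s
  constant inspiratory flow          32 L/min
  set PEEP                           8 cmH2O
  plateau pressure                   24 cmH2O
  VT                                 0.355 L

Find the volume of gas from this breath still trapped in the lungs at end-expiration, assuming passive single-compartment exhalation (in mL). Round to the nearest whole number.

47

Flow: 32 L/min ÷ 60 = 0.5333 L/s.
R = (PIP − Pplat)/V̇ = (29 − 24) / 0.5333 = 5.0/0.5333 = 9.376 cmH2O·s/L.
C = Vt/(Pplat − PEEP) = 355.0 / (24 − 8) = 355.0/16.0 = 22.188 mL/cmH2O.
τ = R × C = 9.376 × 0.02219 L/cmH2O = 0.2081 s.
Fraction remaining = e^(−Te/τ) = e^(−0.42/0.2081) = 0.1329.
Trapped volume = 355.0 × 0.1329 = 47.18 mL.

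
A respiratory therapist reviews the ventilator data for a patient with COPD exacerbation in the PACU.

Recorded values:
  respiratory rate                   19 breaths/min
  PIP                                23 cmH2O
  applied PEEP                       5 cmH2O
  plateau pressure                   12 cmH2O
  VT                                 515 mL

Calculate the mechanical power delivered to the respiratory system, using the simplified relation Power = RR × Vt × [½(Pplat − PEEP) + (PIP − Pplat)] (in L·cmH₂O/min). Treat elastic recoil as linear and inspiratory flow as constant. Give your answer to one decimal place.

Per-breath work = Vt × [½(Pplat−PEEP) + (PIP−Pplat)] = 0.515 × [0.5×7.0 + 11.0] = 0.515 × 14.5 = 7.468 L·cmH2O.
Power = 19 × 7.468 = 141.89 L·cmH2O/min.

141.9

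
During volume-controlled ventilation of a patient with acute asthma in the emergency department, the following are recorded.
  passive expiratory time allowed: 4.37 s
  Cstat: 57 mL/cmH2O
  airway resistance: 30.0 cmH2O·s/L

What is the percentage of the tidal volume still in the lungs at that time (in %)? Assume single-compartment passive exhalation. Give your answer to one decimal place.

7.8

τ = R × C = 30.0 × 57 mL/cmH2O = 30.0 × 0.057 L/cmH2O = 1.71 s.
Passive exhalation: V(t)/V₀ = e^(−t/τ) = e^(−4.37/1.71) = 0.07765.
Fraction remaining = 0.07765 → 7.765%.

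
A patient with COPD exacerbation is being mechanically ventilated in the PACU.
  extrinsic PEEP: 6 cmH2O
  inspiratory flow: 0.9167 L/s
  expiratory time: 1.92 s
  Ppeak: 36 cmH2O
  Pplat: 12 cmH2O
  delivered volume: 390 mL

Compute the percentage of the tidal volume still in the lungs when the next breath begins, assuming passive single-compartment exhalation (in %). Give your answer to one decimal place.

32.4

R = (PIP − Pplat)/V̇ = (36 − 12) / 0.9167 = 24.0/0.9167 = 26.181 cmH2O·s/L.
C = Vt/(Pplat − PEEP) = 390.0 / (12 − 6) = 390.0/6.0 = 65.0 mL/cmH2O.
τ = R × C = 26.181 × 0.065 L/cmH2O = 1.702 s.
Fraction remaining at end-expiration = e^(−Te/τ) = e^(−1.92/1.702) = 0.3237 → 32.37%.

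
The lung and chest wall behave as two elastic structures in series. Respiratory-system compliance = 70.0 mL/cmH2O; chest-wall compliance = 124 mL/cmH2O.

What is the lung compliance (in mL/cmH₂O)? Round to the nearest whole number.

161

1/CL = 1/Crs − 1/Ccw.
1/CL = 1/70.0 − 1/124 = 0.006221.
CL = 160.75 mL/cmH2O.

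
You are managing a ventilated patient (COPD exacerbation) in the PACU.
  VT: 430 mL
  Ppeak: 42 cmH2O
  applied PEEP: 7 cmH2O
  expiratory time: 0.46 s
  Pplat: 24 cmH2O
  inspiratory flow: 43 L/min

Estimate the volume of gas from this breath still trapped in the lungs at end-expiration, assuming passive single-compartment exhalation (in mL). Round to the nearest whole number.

208

Flow: 43 L/min ÷ 60 = 0.7167 L/s.
R = (PIP − Pplat)/V̇ = (42 − 24) / 0.7167 = 18.0/0.7167 = 25.115 cmH2O·s/L.
C = Vt/(Pplat − PEEP) = 430.0 / (24 − 7) = 430.0/17.0 = 25.294 mL/cmH2O.
τ = R × C = 25.115 × 0.02529 L/cmH2O = 0.6352 s.
Fraction remaining = e^(−Te/τ) = e^(−0.46/0.6352) = 0.4847.
Trapped volume = 430.0 × 0.4847 = 208.42 mL.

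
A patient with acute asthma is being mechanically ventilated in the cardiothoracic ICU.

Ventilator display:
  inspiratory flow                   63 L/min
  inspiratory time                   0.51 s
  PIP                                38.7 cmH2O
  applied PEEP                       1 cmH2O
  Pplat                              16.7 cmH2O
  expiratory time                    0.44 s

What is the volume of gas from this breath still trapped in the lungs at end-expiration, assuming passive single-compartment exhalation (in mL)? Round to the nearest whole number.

289

Flow: 63 L/min ÷ 60 = 1.05 L/s.
Vt = flow × Ti = 1.05 L/s × 0.51 s × 1000 mL/L = 535.5 mL.
R = (PIP − Pplat)/V̇ = (38.7 − 16.7) / 1.05 = 22.0/1.05 = 20.952 cmH2O·s/L.
C = Vt/(Pplat − PEEP) = 535.5 / (16.7 − 1) = 535.5/15.7 = 34.108 mL/cmH2O.
τ = R × C = 20.952 × 0.03411 L/cmH2O = 0.7147 s.
Fraction remaining = e^(−Te/τ) = e^(−0.44/0.7147) = 0.5403.
Trapped volume = 535.5 × 0.5403 = 289.33 mL.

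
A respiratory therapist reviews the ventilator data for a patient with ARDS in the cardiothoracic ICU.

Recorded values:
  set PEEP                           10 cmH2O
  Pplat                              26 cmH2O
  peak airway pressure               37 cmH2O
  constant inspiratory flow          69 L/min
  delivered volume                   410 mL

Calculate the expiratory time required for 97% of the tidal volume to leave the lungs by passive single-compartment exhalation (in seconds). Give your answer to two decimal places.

Flow: 69 L/min ÷ 60 = 1.15 L/s.
R = (PIP − Pplat)/V̇ = (37 − 26) / 1.15 = 11.0/1.15 = 9.565 cmH2O·s/L.
C = Vt/(Pplat − PEEP) = 410.0 / (26 − 10) = 410.0/16.0 = 25.625 mL/cmH2O.
τ = R × C = 9.565 × 0.02563 L/cmH2O = 0.2452 s.
t = −τ·ln(1 − 0.97) = −0.2452·ln(0.03) = 0.8598 s.

0.86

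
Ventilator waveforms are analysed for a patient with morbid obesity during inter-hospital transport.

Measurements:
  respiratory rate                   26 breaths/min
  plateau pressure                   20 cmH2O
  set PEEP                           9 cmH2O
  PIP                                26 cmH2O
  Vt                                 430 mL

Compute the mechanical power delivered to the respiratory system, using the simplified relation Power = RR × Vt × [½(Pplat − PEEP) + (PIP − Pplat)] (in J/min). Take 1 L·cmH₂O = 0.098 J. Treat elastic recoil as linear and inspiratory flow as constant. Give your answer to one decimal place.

Per-breath work = Vt × [½(Pplat−PEEP) + (PIP−Pplat)] = 0.430 × [0.5×11.0 + 6.0] = 0.430 × 11.5 = 4.945 L·cmH2O.
Power = 26 × 4.945 = 128.57 L·cmH2O/min.
× 0.098 J/(L·cmH2O) → 12.6 J/min.

12.6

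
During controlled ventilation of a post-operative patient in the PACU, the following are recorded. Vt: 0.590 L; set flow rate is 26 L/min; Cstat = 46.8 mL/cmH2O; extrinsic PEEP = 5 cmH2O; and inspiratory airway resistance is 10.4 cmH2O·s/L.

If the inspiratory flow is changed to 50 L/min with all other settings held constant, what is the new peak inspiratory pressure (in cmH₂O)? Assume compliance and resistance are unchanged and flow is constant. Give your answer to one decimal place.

26.3

Flow: 26 L/min ÷ 60 = 0.4333 L/s.
New flow: 50 L/min ÷ 60 = 0.8333 L/s.
PIP = Vt/C + R·V̇ + PEEP (constant-flow equation of motion).
Only the resistive term changes: ΔPIP = R × ΔV̇ = 10.4 × (0.8333 − 0.4333) = 10.4 × 0.4 = 4.16 cmH2O.
Original PIP = 590/46.8 + 10.4×0.4333 + 5 = 22.113 cmH2O; new PIP = 22.113 + (4.16) = 26.273 cmH2O.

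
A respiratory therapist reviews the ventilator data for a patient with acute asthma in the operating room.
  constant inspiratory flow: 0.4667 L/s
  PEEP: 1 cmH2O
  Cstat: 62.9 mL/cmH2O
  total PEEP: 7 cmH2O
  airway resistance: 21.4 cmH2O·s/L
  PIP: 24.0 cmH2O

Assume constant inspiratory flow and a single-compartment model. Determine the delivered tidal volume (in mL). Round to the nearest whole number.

441

Total PEEP = 7 cmH2O (set 1 + intrinsic 6); this is the baseline alveolar pressure.
Equation of motion (constant flow): PIP = Vt/C + R·V̇ + PEEP.
Vt/C = PIP − R·V̇ − PEEP = 24.0 − 9.987 − 7 = 7.013 cmH2O.
Vt = C × 7.013 = 62.9 × 7.013 = 441.12 mL.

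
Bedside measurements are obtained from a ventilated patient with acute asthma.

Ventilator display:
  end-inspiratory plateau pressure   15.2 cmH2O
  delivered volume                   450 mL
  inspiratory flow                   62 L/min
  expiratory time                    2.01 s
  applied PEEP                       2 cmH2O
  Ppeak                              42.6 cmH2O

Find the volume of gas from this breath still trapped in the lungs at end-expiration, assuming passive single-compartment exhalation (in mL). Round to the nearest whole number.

Flow: 62 L/min ÷ 60 = 1.0333 L/s.
R = (PIP − Pplat)/V̇ = (42.6 − 15.2) / 1.0333 = 27.4/1.0333 = 26.517 cmH2O·s/L.
C = Vt/(Pplat − PEEP) = 450.0 / (15.2 − 2) = 450.0/13.2 = 34.091 mL/cmH2O.
τ = R × C = 26.517 × 0.03409 L/cmH2O = 0.904 s.
Fraction remaining = e^(−Te/τ) = e^(−2.01/0.904) = 0.1082.
Trapped volume = 450.0 × 0.1082 = 48.69 mL.

49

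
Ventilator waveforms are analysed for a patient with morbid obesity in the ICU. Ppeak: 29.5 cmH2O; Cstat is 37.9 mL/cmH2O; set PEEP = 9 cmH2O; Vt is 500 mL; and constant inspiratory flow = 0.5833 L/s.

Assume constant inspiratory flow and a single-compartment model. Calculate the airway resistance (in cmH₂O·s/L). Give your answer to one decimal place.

Equation of motion (constant flow): PIP = Vt/C + R·V̇ + PEEP.
R·V̇ = PIP − Vt/C − PEEP = 29.5 − 500/37.9 − 9 = 29.5 − 13.193 − 9 = 7.307 cmH2O.
R = 7.307 / 0.5833 = 12.527 cmH2O·s/L.

12.5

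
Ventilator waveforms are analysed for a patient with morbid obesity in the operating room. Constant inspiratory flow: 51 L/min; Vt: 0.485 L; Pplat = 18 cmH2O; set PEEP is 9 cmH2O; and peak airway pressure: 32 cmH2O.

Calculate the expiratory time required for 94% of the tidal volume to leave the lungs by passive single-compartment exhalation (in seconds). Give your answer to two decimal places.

Flow: 51 L/min ÷ 60 = 0.85 L/s.
R = (PIP − Pplat)/V̇ = (32 − 18) / 0.85 = 14.0/0.85 = 16.471 cmH2O·s/L.
C = Vt/(Pplat − PEEP) = 485.0 / (18 − 9) = 485.0/9.0 = 53.889 mL/cmH2O.
τ = R × C = 16.471 × 0.05389 L/cmH2O = 0.8876 s.
t = −τ·ln(1 − 0.94) = −0.8876·ln(0.06) = 2.497 s.

2.50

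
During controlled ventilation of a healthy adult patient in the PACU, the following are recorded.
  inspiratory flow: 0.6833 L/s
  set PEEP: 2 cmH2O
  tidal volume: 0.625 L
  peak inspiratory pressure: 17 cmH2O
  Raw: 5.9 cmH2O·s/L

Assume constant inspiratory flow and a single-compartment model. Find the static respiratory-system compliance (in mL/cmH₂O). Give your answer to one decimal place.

57.0

Equation of motion (constant flow): PIP = Vt/C + R·V̇ + PEEP.
Vt/C = PIP − R·V̇ − PEEP = 17 − 5.9×0.6833 − 2 = 17 − 4.031 − 2 = 10.969 cmH2O.
C = Vt / 10.969 = 625 / 10.969 = 56.979 mL/cmH2O.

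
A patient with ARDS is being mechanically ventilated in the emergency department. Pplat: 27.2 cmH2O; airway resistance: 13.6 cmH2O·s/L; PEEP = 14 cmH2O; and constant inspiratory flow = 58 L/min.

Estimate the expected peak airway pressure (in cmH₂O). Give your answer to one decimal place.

Flow: 58 L/min ÷ 60 = 0.9667 L/s.
PIP = Pplat + Raw × flow = 27.2 + 13.6 × 0.9667 = 27.2 + 13.147 = 40.347 cmH2O.

40.3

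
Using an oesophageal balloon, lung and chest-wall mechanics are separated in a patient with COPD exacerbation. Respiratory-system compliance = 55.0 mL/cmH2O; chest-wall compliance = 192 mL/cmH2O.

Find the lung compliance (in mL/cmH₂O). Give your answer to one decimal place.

1/CL = 1/Crs − 1/Ccw.
1/CL = 1/55.0 − 1/192 = 0.01297.
CL = 77.101 mL/cmH2O.

77.1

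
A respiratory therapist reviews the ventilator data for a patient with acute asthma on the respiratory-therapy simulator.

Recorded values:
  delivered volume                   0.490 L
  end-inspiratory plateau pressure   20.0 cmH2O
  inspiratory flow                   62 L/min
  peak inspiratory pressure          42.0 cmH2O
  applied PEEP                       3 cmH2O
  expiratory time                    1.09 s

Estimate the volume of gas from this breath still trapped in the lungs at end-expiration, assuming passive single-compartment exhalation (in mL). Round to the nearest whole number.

Flow: 62 L/min ÷ 60 = 1.0333 L/s.
R = (PIP − Pplat)/V̇ = (42.0 − 20.0) / 1.0333 = 22.0/1.0333 = 21.291 cmH2O·s/L.
C = Vt/(Pplat − PEEP) = 490.0 / (20.0 − 3) = 490.0/17.0 = 28.824 mL/cmH2O.
τ = R × C = 21.291 × 0.02882 L/cmH2O = 0.6136 s.
Fraction remaining = e^(−Te/τ) = e^(−1.09/0.6136) = 0.1692.
Trapped volume = 490.0 × 0.1692 = 82.908 mL.

83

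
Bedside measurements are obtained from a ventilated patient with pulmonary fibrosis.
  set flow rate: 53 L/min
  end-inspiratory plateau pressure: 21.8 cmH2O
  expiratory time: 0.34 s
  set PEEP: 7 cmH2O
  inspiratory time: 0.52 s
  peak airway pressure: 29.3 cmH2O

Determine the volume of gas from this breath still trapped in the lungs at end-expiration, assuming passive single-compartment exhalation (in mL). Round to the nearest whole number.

Flow: 53 L/min ÷ 60 = 0.8833 L/s.
Vt = flow × Ti = 0.8833 L/s × 0.52 s × 1000 mL/L = 459.32 mL.
R = (PIP − Pplat)/V̇ = (29.3 − 21.8) / 0.8833 = 7.5/0.8833 = 8.491 cmH2O·s/L.
C = Vt/(Pplat − PEEP) = 459.32 / (21.8 − 7) = 459.32/14.8 = 31.035 mL/cmH2O.
τ = R × C = 8.491 × 0.03104 L/cmH2O = 0.2636 s.
Fraction remaining = e^(−Te/τ) = e^(−0.34/0.2636) = 0.2753.
Trapped volume = 459.32 × 0.2753 = 126.45 mL.

126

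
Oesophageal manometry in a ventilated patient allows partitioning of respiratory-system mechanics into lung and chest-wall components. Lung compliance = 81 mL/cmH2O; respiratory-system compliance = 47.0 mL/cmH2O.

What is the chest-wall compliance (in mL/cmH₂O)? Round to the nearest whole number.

1/Ccw = 1/Crs − 1/CL.
1/Ccw = 1/47.0 − 1/81 = 0.008931.
Ccw = 111.97 mL/cmH2O.

112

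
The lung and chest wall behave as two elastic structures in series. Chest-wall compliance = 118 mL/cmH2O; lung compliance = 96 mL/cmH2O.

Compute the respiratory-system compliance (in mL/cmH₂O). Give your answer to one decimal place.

52.9

Lung and chest wall are elastances in series: 1/Crs = 1/CL + 1/Ccw.
1/Crs = 1/96 + 1/118 = 0.01889.
Crs = 52.938 mL/cmH2O.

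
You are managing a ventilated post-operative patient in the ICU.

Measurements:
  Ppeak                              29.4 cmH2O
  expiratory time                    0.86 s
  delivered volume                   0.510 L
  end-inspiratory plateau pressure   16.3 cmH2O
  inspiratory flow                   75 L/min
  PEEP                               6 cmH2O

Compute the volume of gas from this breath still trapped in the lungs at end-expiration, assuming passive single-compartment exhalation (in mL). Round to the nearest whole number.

97

Flow: 75 L/min ÷ 60 = 1.25 L/s.
R = (PIP − Pplat)/V̇ = (29.4 − 16.3) / 1.25 = 13.1/1.25 = 10.48 cmH2O·s/L.
C = Vt/(Pplat − PEEP) = 510.0 / (16.3 − 6) = 510.0/10.3 = 49.515 mL/cmH2O.
τ = R × C = 10.48 × 0.04952 L/cmH2O = 0.519 s.
Fraction remaining = e^(−Te/τ) = e^(−0.86/0.519) = 0.1907.
Trapped volume = 510.0 × 0.1907 = 97.257 mL.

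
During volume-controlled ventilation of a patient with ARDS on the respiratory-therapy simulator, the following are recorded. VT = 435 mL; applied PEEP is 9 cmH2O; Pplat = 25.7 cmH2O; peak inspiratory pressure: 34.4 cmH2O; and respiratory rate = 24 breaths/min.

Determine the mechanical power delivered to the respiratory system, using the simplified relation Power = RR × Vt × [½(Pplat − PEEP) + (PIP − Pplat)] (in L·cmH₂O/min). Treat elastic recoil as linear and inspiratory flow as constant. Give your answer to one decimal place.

Per-breath work = Vt × [½(Pplat−PEEP) + (PIP−Pplat)] = 0.435 × [0.5×16.7 + 8.7] = 0.435 × 17.05 = 7.417 L·cmH2O.
Power = 24 × 7.417 = 178.01 L·cmH2O/min.

178.0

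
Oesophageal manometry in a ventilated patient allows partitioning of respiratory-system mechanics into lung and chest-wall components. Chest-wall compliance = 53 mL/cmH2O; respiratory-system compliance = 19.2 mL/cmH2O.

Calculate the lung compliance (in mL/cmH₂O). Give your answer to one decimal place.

30.1

1/CL = 1/Crs − 1/Ccw.
1/CL = 1/19.2 − 1/53 = 0.03322.
CL = 30.102 mL/cmH2O.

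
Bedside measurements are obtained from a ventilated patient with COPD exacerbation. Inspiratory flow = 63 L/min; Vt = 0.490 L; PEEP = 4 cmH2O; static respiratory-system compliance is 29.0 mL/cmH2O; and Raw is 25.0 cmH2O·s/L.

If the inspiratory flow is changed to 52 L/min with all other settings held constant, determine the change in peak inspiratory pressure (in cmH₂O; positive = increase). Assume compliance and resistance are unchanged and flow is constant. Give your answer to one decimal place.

Flow: 63 L/min ÷ 60 = 1.05 L/s.
New flow: 52 L/min ÷ 60 = 0.8667 L/s.
PIP = Vt/C + R·V̇ + PEEP (constant-flow equation of motion).
Only the resistive term changes: ΔPIP = R × ΔV̇ = 25.0 × (0.8667 − 1.05) = 25.0 × -0.1833 = -4.583 cmH2O.

-4.6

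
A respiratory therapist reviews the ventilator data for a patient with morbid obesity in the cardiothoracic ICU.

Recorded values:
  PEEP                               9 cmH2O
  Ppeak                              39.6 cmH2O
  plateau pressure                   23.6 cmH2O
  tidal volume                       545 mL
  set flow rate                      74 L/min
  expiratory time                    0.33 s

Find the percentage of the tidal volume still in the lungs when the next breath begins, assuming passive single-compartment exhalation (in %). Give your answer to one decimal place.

50.6

Flow: 74 L/min ÷ 60 = 1.2333 L/s.
R = (PIP − Pplat)/V̇ = (39.6 − 23.6) / 1.2333 = 16.0/1.2333 = 12.973 cmH2O·s/L.
C = Vt/(Pplat − PEEP) = 545.0 / (23.6 − 9) = 545.0/14.6 = 37.329 mL/cmH2O.
τ = R × C = 12.973 × 0.03733 L/cmH2O = 0.4843 s.
Fraction remaining at end-expiration = e^(−Te/τ) = e^(−0.33/0.4843) = 0.5059 → 50.59%.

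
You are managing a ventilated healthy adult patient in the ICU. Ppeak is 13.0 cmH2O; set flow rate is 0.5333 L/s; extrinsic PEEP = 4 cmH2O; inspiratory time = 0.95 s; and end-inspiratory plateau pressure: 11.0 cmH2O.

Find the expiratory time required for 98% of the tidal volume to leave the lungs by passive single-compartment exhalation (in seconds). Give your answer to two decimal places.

Vt = flow × Ti = 0.5333 L/s × 0.95 s × 1000 mL/L = 506.64 mL.
R = (PIP − Pplat)/V̇ = (13.0 − 11.0) / 0.5333 = 2.0/0.5333 = 3.75 cmH2O·s/L.
C = Vt/(Pplat − PEEP) = 506.64 / (11.0 − 4) = 506.64/7.0 = 72.377 mL/cmH2O.
τ = R × C = 3.75 × 0.07238 L/cmH2O = 0.2714 s.
t = −τ·ln(1 − 0.98) = −0.2714·ln(0.02) = 1.062 s.

1.06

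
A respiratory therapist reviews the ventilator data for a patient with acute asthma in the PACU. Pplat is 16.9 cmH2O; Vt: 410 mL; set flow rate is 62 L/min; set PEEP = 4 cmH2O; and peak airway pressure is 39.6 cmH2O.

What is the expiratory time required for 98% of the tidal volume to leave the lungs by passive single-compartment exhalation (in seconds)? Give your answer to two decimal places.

Flow: 62 L/min ÷ 60 = 1.0333 L/s.
R = (PIP − Pplat)/V̇ = (39.6 − 16.9) / 1.0333 = 22.7/1.0333 = 21.968 cmH2O·s/L.
C = Vt/(Pplat − PEEP) = 410.0 / (16.9 − 4) = 410.0/12.9 = 31.783 mL/cmH2O.
τ = R × C = 21.968 × 0.03178 L/cmH2O = 0.6981 s.
t = −τ·ln(1 − 0.98) = −0.6981·ln(0.02) = 2.731 s.

2.73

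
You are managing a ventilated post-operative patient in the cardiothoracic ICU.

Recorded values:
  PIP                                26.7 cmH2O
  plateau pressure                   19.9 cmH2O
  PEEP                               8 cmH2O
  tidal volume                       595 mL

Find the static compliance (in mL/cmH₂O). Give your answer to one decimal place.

Cstat = Vt / (Pplat − PEEP) = 595 / (19.9 − 8) = 595 / 11.9 = 50.0 mL/cmH2O.

50.0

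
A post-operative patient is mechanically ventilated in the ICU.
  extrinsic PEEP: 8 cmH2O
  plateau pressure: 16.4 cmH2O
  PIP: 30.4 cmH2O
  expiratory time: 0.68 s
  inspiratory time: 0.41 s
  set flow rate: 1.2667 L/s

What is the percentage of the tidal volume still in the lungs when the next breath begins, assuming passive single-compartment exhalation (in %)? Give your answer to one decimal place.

Vt = flow × Ti = 1.2667 L/s × 0.41 s × 1000 mL/L = 519.35 mL.
R = (PIP − Pplat)/V̇ = (30.4 − 16.4) / 1.2667 = 14.0/1.2667 = 11.052 cmH2O·s/L.
C = Vt/(Pplat − PEEP) = 519.35 / (16.4 − 8) = 519.35/8.4 = 61.827 mL/cmH2O.
τ = R × C = 11.052 × 0.06183 L/cmH2O = 0.6833 s.
Fraction remaining at end-expiration = e^(−Te/τ) = e^(−0.68/0.6833) = 0.3697 → 36.97%.

37.0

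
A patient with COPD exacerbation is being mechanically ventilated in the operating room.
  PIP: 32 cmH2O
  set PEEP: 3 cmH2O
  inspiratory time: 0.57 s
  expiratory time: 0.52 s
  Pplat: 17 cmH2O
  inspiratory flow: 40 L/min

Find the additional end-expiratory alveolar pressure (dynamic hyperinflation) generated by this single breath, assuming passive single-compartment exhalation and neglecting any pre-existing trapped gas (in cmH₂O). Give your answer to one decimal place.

6.0

Flow: 40 L/min ÷ 60 = 0.6667 L/s.
Vt = flow × Ti = 0.6667 L/s × 0.57 s × 1000 mL/L = 380.02 mL.
R = (PIP − Pplat)/V̇ = (32 − 17) / 0.6667 = 15.0/0.6667 = 22.499 cmH2O·s/L.
C = Vt/(Pplat − PEEP) = 380.02 / (17 − 3) = 380.02/14.0 = 27.144 mL/cmH2O.
τ = R × C = 22.499 × 0.02714 L/cmH2O = 0.6106 s.
Fraction remaining = e^(−Te/τ) = e^(−0.52/0.6106) = 0.4267; trapped volume = 380.02 × 0.4267 = 162.15 mL.
Additional alveolar pressure from trapping ≈ V_trapped / C = 162.15 / 27.144 = 5.974 cmH2O.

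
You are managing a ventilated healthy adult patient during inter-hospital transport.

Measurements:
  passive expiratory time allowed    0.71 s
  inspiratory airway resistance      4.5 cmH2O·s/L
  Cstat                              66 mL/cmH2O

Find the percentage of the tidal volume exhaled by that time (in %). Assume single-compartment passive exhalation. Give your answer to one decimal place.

τ = R × C = 4.5 × 66 mL/cmH2O = 4.5 × 0.066 L/cmH2O = 0.297 s.
Passive exhalation: V(t)/V₀ = e^(−t/τ) = e^(−0.71/0.297) = 0.09158.
Fraction exhaled = 1 − 0.09158 = 0.9084 → 90.84%.

90.8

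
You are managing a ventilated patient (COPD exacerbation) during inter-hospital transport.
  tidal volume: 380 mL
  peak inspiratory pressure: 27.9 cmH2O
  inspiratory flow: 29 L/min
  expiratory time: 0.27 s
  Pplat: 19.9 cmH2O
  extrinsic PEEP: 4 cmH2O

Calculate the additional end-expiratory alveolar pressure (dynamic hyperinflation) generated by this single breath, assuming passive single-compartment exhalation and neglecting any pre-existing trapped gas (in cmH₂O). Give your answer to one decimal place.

8.0

Flow: 29 L/min ÷ 60 = 0.4833 L/s.
R = (PIP − Pplat)/V̇ = (27.9 − 19.9) / 0.4833 = 8.0/0.4833 = 16.553 cmH2O·s/L.
C = Vt/(Pplat − PEEP) = 380.0 / (19.9 − 4) = 380.0/15.9 = 23.899 mL/cmH2O.
τ = R × C = 16.553 × 0.0239 L/cmH2O = 0.3956 s.
Fraction remaining = e^(−Te/τ) = e^(−0.27/0.3956) = 0.5053; trapped volume = 380.0 × 0.5053 = 192.01 mL.
Additional alveolar pressure from trapping ≈ V_trapped / C = 192.01 / 23.899 = 8.034 cmH2O.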